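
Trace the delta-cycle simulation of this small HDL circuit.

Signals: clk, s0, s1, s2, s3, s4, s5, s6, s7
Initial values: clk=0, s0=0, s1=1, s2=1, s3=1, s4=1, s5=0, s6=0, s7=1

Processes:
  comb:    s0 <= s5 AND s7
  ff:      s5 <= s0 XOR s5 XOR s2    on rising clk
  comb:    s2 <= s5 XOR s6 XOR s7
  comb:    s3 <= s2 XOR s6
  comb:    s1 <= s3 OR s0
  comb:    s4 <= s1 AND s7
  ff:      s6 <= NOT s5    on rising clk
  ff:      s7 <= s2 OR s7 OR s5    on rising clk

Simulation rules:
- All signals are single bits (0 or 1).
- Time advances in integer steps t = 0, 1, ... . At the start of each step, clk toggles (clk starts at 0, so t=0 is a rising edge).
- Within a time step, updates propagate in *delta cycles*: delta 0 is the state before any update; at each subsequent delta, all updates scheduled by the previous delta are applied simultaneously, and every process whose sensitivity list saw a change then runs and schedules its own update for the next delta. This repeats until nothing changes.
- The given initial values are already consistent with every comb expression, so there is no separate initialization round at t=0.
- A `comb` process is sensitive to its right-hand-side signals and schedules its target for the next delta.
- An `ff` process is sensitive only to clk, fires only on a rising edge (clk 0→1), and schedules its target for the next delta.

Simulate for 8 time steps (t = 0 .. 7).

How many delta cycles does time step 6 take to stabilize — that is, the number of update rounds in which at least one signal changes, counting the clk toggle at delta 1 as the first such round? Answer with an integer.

3

t0.Δ0 s7=1 s5=0 s0=0 s2=1 clk=0 s4=1 s6=0 s1=1 s3=1
t0.Δ1 s7=1 s5=0 s0=0 s2=1 clk=1 s4=1 s6=0 s1=1 s3=1
t0.Δ2 s7=1 s5=1 s0=0 s2=1 clk=1 s4=1 s6=1 s1=1 s3=1
t0.Δ3 s7=1 s5=1 s0=1 s2=1 clk=1 s4=1 s6=1 s1=1 s3=0
t1.Δ0 s7=1 s5=1 s0=1 s2=1 clk=1 s4=1 s6=1 s1=1 s3=0
t1.Δ1 s7=1 s5=1 s0=1 s2=1 clk=0 s4=1 s6=1 s1=1 s3=0
t2.Δ0 s7=1 s5=1 s0=1 s2=1 clk=0 s4=1 s6=1 s1=1 s3=0
t2.Δ1 s7=1 s5=1 s0=1 s2=1 clk=1 s4=1 s6=1 s1=1 s3=0
t2.Δ2 s7=1 s5=1 s0=1 s2=1 clk=1 s4=1 s6=0 s1=1 s3=0
t2.Δ3 s7=1 s5=1 s0=1 s2=0 clk=1 s4=1 s6=0 s1=1 s3=1
t2.Δ4 s7=1 s5=1 s0=1 s2=0 clk=1 s4=1 s6=0 s1=1 s3=0
t3.Δ0 s7=1 s5=1 s0=1 s2=0 clk=1 s4=1 s6=0 s1=1 s3=0
t3.Δ1 s7=1 s5=1 s0=1 s2=0 clk=0 s4=1 s6=0 s1=1 s3=0
t4.Δ0 s7=1 s5=1 s0=1 s2=0 clk=0 s4=1 s6=0 s1=1 s3=0
t4.Δ1 s7=1 s5=1 s0=1 s2=0 clk=1 s4=1 s6=0 s1=1 s3=0
t4.Δ2 s7=1 s5=0 s0=1 s2=0 clk=1 s4=1 s6=0 s1=1 s3=0
t4.Δ3 s7=1 s5=0 s0=0 s2=1 clk=1 s4=1 s6=0 s1=1 s3=0
t4.Δ4 s7=1 s5=0 s0=0 s2=1 clk=1 s4=1 s6=0 s1=0 s3=1
t4.Δ5 s7=1 s5=0 s0=0 s2=1 clk=1 s4=0 s6=0 s1=1 s3=1
t4.Δ6 s7=1 s5=0 s0=0 s2=1 clk=1 s4=1 s6=0 s1=1 s3=1
t5.Δ0 s7=1 s5=0 s0=0 s2=1 clk=1 s4=1 s6=0 s1=1 s3=1
t5.Δ1 s7=1 s5=0 s0=0 s2=1 clk=0 s4=1 s6=0 s1=1 s3=1
t6.Δ0 s7=1 s5=0 s0=0 s2=1 clk=0 s4=1 s6=0 s1=1 s3=1
t6.Δ1 s7=1 s5=0 s0=0 s2=1 clk=1 s4=1 s6=0 s1=1 s3=1
t6.Δ2 s7=1 s5=1 s0=0 s2=1 clk=1 s4=1 s6=1 s1=1 s3=1
t6.Δ3 s7=1 s5=1 s0=1 s2=1 clk=1 s4=1 s6=1 s1=1 s3=0
t7.Δ0 s7=1 s5=1 s0=1 s2=1 clk=1 s4=1 s6=1 s1=1 s3=0
t7.Δ1 s7=1 s5=1 s0=1 s2=1 clk=0 s4=1 s6=1 s1=1 s3=0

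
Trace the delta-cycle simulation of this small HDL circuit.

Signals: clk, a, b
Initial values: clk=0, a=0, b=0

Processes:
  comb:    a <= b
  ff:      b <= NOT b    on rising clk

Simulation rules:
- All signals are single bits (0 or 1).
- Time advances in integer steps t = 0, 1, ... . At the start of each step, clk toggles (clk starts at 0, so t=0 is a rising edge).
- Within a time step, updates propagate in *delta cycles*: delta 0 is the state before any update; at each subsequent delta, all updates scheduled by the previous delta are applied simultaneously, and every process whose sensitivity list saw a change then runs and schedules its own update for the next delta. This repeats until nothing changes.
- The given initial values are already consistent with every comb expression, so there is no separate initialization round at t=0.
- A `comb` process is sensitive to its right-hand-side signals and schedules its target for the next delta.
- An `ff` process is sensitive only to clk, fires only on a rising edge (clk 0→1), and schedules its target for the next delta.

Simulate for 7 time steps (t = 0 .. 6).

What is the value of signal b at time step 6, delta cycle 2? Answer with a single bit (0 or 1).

0

[bits: a,b,clk]
t=0: Δ0=000 Δ1=001 Δ2=011 Δ3=111 | 3Δ
t=1: Δ0=111 Δ1=110 | 1Δ
t=2: Δ0=110 Δ1=111 Δ2=101 Δ3=001 | 3Δ
t=3: Δ0=001 Δ1=000 | 1Δ
t=4: Δ0=000 Δ1=001 Δ2=011 Δ3=111 | 3Δ
t=5: Δ0=111 Δ1=110 | 1Δ
t=6: Δ0=110 Δ1=111 Δ2=101 Δ3=001 | 3Δ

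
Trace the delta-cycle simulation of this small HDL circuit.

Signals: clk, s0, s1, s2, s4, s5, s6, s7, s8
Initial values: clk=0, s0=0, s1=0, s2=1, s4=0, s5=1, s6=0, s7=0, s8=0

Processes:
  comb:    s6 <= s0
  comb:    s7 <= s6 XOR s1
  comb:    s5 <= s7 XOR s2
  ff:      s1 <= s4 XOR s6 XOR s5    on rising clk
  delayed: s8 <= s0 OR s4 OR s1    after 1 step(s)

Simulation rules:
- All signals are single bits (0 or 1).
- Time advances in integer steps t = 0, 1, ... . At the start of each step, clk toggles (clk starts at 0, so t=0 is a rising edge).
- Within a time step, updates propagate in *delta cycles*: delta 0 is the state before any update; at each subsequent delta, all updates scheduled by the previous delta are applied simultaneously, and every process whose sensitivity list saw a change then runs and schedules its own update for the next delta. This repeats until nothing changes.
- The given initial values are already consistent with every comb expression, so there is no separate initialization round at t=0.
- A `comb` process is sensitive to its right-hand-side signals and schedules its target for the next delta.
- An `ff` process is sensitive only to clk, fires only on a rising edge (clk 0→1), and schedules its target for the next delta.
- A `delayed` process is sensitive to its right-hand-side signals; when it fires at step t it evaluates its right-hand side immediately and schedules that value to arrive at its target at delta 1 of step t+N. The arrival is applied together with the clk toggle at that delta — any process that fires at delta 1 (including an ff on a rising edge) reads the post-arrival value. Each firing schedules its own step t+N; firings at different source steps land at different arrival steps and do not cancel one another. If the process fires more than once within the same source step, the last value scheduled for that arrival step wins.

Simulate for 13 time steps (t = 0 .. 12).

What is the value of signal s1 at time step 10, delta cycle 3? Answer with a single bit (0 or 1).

0

t=0 Δ0: s6=0 clk=0 s7=0 s5=1 s8=0 s0=0 s1=0 s4=0 s2=1
  Δ1: clk:0→1
  Δ2: s1:0→1
  Δ3: s7:0→1
  Δ4: s5:1→0
  (4Δ to stable)
t=1 Δ0: s6=0 clk=1 s7=1 s5=0 s8=0 s0=0 s1=1 s4=0 s2=1
  Δ1: clk:1→0, s8:0→1
  (1Δ to stable)
t=2 Δ0: s6=0 clk=0 s7=1 s5=0 s8=1 s0=0 s1=1 s4=0 s2=1
  Δ1: clk:0→1
  Δ2: s1:1→0
  Δ3: s7:1→0
  Δ4: s5:0→1
  (4Δ to stable)
t=3 Δ0: s6=0 clk=1 s7=0 s5=1 s8=1 s0=0 s1=0 s4=0 s2=1
  Δ1: clk:1→0, s8:1→0
  (1Δ to stable)
t=4 Δ0: s6=0 clk=0 s7=0 s5=1 s8=0 s0=0 s1=0 s4=0 s2=1
  Δ1: clk:0→1
  Δ2: s1:0→1
  Δ3: s7:0→1
  Δ4: s5:1→0
  (4Δ to stable)
t=5 Δ0: s6=0 clk=1 s7=1 s5=0 s8=0 s0=0 s1=1 s4=0 s2=1
  Δ1: clk:1→0, s8:0→1
  (1Δ to stable)
t=6 Δ0: s6=0 clk=0 s7=1 s5=0 s8=1 s0=0 s1=1 s4=0 s2=1
  Δ1: clk:0→1
  Δ2: s1:1→0
  Δ3: s7:1→0
  Δ4: s5:0→1
  (4Δ to stable)
t=7 Δ0: s6=0 clk=1 s7=0 s5=1 s8=1 s0=0 s1=0 s4=0 s2=1
  Δ1: clk:1→0, s8:1→0
  (1Δ to stable)
t=8 Δ0: s6=0 clk=0 s7=0 s5=1 s8=0 s0=0 s1=0 s4=0 s2=1
  Δ1: clk:0→1
  Δ2: s1:0→1
  Δ3: s7:0→1
  Δ4: s5:1→0
  (4Δ to stable)
t=9 Δ0: s6=0 clk=1 s7=1 s5=0 s8=0 s0=0 s1=1 s4=0 s2=1
  Δ1: clk:1→0, s8:0→1
  (1Δ to stable)
t=10 Δ0: s6=0 clk=0 s7=1 s5=0 s8=1 s0=0 s1=1 s4=0 s2=1
  Δ1: clk:0→1
  Δ2: s1:1→0
  Δ3: s7:1→0
  Δ4: s5:0→1
  (4Δ to stable)
t=11 Δ0: s6=0 clk=1 s7=0 s5=1 s8=1 s0=0 s1=0 s4=0 s2=1
  Δ1: clk:1→0, s8:1→0
  (1Δ to stable)
t=12 Δ0: s6=0 clk=0 s7=0 s5=1 s8=0 s0=0 s1=0 s4=0 s2=1
  Δ1: clk:0→1
  Δ2: s1:0→1
  Δ3: s7:0→1
  Δ4: s5:1→0
  (4Δ to stable)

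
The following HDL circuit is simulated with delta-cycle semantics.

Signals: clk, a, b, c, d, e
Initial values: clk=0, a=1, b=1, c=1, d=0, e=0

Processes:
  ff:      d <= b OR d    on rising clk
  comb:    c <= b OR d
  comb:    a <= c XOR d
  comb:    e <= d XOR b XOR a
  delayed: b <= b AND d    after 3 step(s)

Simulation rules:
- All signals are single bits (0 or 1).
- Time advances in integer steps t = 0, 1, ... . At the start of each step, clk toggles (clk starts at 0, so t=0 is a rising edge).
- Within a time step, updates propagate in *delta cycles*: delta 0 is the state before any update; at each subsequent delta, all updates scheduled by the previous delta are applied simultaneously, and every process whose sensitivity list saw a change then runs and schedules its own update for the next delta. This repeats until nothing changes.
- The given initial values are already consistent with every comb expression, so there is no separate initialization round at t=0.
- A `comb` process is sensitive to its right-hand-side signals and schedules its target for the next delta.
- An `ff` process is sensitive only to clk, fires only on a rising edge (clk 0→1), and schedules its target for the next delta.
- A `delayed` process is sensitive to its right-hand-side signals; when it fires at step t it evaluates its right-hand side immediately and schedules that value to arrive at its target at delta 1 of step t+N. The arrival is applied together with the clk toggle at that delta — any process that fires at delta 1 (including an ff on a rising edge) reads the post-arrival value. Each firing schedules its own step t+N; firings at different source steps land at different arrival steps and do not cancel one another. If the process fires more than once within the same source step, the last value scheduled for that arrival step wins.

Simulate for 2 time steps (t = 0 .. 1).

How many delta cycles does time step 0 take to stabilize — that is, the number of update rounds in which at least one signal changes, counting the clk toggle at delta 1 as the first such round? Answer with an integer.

4

t=0 Δ0: d=0 c=1 e=0 a=1 b=1 clk=0
  Δ1: clk:0→1
  Δ2: d:0→1
  Δ3: e:0→1, a:1→0
  Δ4: e:1→0
  (4Δ to stable)
t=1 Δ0: d=1 c=1 e=0 a=0 b=1 clk=1
  Δ1: clk:1→0
  (1Δ to stable)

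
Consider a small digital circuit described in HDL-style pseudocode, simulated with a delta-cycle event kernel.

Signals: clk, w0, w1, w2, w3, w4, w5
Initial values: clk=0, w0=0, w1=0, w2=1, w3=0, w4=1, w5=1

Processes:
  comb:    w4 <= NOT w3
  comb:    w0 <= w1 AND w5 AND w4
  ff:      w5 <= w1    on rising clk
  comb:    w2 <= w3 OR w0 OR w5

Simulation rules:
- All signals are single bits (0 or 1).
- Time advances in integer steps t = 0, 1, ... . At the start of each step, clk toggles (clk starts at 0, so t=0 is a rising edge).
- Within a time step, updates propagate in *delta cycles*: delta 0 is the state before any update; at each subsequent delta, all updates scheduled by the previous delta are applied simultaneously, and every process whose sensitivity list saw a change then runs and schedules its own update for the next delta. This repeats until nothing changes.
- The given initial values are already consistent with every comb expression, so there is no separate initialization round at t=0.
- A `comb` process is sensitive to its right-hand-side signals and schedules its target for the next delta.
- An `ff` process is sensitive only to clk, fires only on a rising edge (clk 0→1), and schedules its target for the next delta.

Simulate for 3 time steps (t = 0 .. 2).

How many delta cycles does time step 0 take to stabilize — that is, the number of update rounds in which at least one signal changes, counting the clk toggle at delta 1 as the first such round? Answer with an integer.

t=0 Δ0: w0=0 w1=0 clk=0 w5=1 w3=0 w4=1 w2=1
  Δ1: clk:0→1
  Δ2: w5:1→0
  Δ3: w2:1→0
  (3Δ to stable)
t=1 Δ0: w0=0 w1=0 clk=1 w5=0 w3=0 w4=1 w2=0
  Δ1: clk:1→0
  (1Δ to stable)
t=2 Δ0: w0=0 w1=0 clk=0 w5=0 w3=0 w4=1 w2=0
  Δ1: clk:0→1
  (1Δ to stable)

3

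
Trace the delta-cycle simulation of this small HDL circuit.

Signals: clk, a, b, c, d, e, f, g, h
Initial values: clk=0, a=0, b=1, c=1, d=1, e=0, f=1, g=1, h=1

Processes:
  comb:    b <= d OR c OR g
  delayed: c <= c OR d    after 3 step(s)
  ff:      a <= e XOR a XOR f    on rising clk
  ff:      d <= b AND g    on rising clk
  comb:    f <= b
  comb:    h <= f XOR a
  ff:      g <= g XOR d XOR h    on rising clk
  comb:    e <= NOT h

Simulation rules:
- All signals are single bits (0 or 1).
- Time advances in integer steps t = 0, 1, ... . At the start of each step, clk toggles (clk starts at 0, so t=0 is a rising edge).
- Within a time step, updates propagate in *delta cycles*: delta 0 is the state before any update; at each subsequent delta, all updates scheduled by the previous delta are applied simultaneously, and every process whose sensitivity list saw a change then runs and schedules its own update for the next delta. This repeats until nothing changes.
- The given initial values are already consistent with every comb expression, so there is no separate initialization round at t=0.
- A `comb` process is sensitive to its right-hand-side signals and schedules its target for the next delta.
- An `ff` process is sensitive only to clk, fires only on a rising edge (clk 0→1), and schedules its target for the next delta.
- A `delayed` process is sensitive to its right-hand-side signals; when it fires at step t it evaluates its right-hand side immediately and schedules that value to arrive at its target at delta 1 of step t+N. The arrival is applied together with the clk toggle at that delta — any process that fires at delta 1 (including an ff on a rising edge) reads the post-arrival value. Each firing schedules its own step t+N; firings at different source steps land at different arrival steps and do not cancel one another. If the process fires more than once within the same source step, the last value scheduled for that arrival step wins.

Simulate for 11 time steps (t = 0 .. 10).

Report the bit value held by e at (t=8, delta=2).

t0.Δ0 f=1 h=1 c=1 b=1 clk=0 d=1 e=0 g=1 a=0
t0.Δ1 f=1 h=1 c=1 b=1 clk=1 d=1 e=0 g=1 a=0
t0.Δ2 f=1 h=1 c=1 b=1 clk=1 d=1 e=0 g=1 a=1
t0.Δ3 f=1 h=0 c=1 b=1 clk=1 d=1 e=0 g=1 a=1
t0.Δ4 f=1 h=0 c=1 b=1 clk=1 d=1 e=1 g=1 a=1
t1.Δ0 f=1 h=0 c=1 b=1 clk=1 d=1 e=1 g=1 a=1
t1.Δ1 f=1 h=0 c=1 b=1 clk=0 d=1 e=1 g=1 a=1
t2.Δ0 f=1 h=0 c=1 b=1 clk=0 d=1 e=1 g=1 a=1
t2.Δ1 f=1 h=0 c=1 b=1 clk=1 d=1 e=1 g=1 a=1
t2.Δ2 f=1 h=0 c=1 b=1 clk=1 d=1 e=1 g=0 a=1
t3.Δ0 f=1 h=0 c=1 b=1 clk=1 d=1 e=1 g=0 a=1
t3.Δ1 f=1 h=0 c=1 b=1 clk=0 d=1 e=1 g=0 a=1
t4.Δ0 f=1 h=0 c=1 b=1 clk=0 d=1 e=1 g=0 a=1
t4.Δ1 f=1 h=0 c=1 b=1 clk=1 d=1 e=1 g=0 a=1
t4.Δ2 f=1 h=0 c=1 b=1 clk=1 d=0 e=1 g=1 a=1
t5.Δ0 f=1 h=0 c=1 b=1 clk=1 d=0 e=1 g=1 a=1
t5.Δ1 f=1 h=0 c=1 b=1 clk=0 d=0 e=1 g=1 a=1
t6.Δ0 f=1 h=0 c=1 b=1 clk=0 d=0 e=1 g=1 a=1
t6.Δ1 f=1 h=0 c=1 b=1 clk=1 d=0 e=1 g=1 a=1
t6.Δ2 f=1 h=0 c=1 b=1 clk=1 d=1 e=1 g=1 a=1
t7.Δ0 f=1 h=0 c=1 b=1 clk=1 d=1 e=1 g=1 a=1
t7.Δ1 f=1 h=0 c=1 b=1 clk=0 d=1 e=1 g=1 a=1
t8.Δ0 f=1 h=0 c=1 b=1 clk=0 d=1 e=1 g=1 a=1
t8.Δ1 f=1 h=0 c=1 b=1 clk=1 d=1 e=1 g=1 a=1
t8.Δ2 f=1 h=0 c=1 b=1 clk=1 d=1 e=1 g=0 a=1
t9.Δ0 f=1 h=0 c=1 b=1 clk=1 d=1 e=1 g=0 a=1
t9.Δ1 f=1 h=0 c=1 b=1 clk=0 d=1 e=1 g=0 a=1
t10.Δ0 f=1 h=0 c=1 b=1 clk=0 d=1 e=1 g=0 a=1
t10.Δ1 f=1 h=0 c=1 b=1 clk=1 d=1 e=1 g=0 a=1
t10.Δ2 f=1 h=0 c=1 b=1 clk=1 d=0 e=1 g=1 a=1

1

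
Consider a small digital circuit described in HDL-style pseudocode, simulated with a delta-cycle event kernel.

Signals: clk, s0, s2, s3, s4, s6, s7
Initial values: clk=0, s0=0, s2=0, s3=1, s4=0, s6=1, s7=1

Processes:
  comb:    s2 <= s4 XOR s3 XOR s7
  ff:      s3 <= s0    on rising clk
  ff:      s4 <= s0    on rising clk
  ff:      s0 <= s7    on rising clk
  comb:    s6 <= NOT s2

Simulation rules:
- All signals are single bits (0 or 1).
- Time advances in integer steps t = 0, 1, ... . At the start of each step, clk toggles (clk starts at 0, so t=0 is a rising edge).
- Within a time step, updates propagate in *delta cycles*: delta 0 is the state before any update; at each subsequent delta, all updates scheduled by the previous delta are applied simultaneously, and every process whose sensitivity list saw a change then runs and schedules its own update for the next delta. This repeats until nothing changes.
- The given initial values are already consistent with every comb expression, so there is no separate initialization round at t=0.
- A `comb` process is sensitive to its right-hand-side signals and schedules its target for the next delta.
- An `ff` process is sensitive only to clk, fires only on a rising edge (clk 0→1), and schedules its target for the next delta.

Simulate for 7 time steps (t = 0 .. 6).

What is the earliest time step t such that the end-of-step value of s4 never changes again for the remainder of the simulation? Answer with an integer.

t=0 Δ0: s4=0 s6=1 s0=0 s2=0 s3=1 s7=1 clk=0
  Δ1: clk:0→1
  Δ2: s0:0→1, s3:1→0
  Δ3: s2:0→1
  Δ4: s6:1→0
  (4Δ to stable)
t=1 Δ0: s4=0 s6=0 s0=1 s2=1 s3=0 s7=1 clk=1
  Δ1: clk:1→0
  (1Δ to stable)
t=2 Δ0: s4=0 s6=0 s0=1 s2=1 s3=0 s7=1 clk=0
  Δ1: clk:0→1
  Δ2: s4:0→1, s3:0→1
  (2Δ to stable)
t=3 Δ0: s4=1 s6=0 s0=1 s2=1 s3=1 s7=1 clk=1
  Δ1: clk:1→0
  (1Δ to stable)
t=4 Δ0: s4=1 s6=0 s0=1 s2=1 s3=1 s7=1 clk=0
  Δ1: clk:0→1
  (1Δ to stable)
t=5 Δ0: s4=1 s6=0 s0=1 s2=1 s3=1 s7=1 clk=1
  Δ1: clk:1→0
  (1Δ to stable)
t=6 Δ0: s4=1 s6=0 s0=1 s2=1 s3=1 s7=1 clk=0
  Δ1: clk:0→1
  (1Δ to stable)

2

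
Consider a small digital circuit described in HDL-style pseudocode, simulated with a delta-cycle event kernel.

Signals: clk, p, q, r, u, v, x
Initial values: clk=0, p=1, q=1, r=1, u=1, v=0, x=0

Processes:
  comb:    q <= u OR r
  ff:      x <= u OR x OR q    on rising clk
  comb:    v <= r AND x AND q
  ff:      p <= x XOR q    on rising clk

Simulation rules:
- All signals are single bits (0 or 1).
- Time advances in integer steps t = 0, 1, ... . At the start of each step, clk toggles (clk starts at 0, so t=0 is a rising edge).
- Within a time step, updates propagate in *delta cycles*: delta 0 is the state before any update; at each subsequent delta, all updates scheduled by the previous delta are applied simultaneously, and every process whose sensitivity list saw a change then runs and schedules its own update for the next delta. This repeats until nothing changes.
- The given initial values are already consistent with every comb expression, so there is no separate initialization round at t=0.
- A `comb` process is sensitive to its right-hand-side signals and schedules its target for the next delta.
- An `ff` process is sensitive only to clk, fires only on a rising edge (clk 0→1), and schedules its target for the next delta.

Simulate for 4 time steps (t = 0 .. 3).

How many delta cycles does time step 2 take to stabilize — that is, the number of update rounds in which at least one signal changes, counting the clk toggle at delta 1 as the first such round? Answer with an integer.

2

t=0 Δ0: clk=0 q=1 v=0 p=1 u=1 r=1 x=0
  Δ1: clk:0→1
  Δ2: x:0→1
  Δ3: v:0→1
  (3Δ to stable)
t=1 Δ0: clk=1 q=1 v=1 p=1 u=1 r=1 x=1
  Δ1: clk:1→0
  (1Δ to stable)
t=2 Δ0: clk=0 q=1 v=1 p=1 u=1 r=1 x=1
  Δ1: clk:0→1
  Δ2: p:1→0
  (2Δ to stable)
t=3 Δ0: clk=1 q=1 v=1 p=0 u=1 r=1 x=1
  Δ1: clk:1→0
  (1Δ to stable)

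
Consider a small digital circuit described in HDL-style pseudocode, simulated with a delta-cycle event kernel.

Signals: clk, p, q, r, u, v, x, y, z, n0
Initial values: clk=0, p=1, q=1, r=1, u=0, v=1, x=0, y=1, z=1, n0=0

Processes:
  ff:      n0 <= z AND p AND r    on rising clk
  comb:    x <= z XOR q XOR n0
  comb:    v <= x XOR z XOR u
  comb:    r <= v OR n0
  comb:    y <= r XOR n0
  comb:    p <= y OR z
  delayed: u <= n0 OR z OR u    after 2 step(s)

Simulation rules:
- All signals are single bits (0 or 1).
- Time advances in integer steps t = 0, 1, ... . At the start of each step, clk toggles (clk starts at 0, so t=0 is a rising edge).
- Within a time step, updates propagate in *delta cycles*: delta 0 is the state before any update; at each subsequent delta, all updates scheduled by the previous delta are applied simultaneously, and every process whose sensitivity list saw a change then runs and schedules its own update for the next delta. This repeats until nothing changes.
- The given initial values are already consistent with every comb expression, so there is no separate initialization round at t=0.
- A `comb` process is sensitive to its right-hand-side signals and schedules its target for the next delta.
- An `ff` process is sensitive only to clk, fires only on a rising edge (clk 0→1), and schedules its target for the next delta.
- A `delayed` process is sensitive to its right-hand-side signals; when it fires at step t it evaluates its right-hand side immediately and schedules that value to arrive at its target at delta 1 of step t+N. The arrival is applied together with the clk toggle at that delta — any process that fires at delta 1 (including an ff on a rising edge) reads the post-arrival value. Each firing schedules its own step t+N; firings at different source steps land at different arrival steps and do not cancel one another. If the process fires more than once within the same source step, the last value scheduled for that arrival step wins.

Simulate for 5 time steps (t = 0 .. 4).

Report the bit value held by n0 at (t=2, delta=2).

1

[bits: z,v,x,r,p,u,y,clk,n0,q]
t=0: Δ0=1101101001 Δ1=1101101101 Δ2=1101101111 Δ3=1111100111 Δ4=1011100111 | 4Δ
t=1: Δ0=1011100111 Δ1=1011100011 | 1Δ
t=2: Δ0=1011100011 Δ1=1011110111 Δ2=1111110111 | 2Δ
t=3: Δ0=1111110111 Δ1=1111110011 | 1Δ
t=4: Δ0=1111110011 Δ1=1111110111 | 1Δ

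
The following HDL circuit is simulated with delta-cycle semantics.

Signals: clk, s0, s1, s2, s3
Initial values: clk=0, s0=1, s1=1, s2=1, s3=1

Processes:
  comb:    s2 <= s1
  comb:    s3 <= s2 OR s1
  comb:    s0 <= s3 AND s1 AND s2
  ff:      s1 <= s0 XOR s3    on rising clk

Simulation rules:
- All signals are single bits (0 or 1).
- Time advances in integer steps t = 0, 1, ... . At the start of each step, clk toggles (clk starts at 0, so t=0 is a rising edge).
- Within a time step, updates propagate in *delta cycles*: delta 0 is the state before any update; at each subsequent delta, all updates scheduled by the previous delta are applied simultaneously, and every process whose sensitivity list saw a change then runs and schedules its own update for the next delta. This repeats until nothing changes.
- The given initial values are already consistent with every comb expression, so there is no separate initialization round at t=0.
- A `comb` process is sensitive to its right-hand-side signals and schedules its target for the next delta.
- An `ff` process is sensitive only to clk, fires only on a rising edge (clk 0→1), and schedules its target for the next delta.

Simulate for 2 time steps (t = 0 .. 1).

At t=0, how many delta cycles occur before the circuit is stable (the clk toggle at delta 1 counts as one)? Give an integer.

4

t=0 Δ0: clk=0 s3=1 s1=1 s2=1 s0=1
  Δ1: clk:0→1
  Δ2: s1:1→0
  Δ3: s2:1→0, s0:1→0
  Δ4: s3:1→0
  (4Δ to stable)
t=1 Δ0: clk=1 s3=0 s1=0 s2=0 s0=0
  Δ1: clk:1→0
  (1Δ to stable)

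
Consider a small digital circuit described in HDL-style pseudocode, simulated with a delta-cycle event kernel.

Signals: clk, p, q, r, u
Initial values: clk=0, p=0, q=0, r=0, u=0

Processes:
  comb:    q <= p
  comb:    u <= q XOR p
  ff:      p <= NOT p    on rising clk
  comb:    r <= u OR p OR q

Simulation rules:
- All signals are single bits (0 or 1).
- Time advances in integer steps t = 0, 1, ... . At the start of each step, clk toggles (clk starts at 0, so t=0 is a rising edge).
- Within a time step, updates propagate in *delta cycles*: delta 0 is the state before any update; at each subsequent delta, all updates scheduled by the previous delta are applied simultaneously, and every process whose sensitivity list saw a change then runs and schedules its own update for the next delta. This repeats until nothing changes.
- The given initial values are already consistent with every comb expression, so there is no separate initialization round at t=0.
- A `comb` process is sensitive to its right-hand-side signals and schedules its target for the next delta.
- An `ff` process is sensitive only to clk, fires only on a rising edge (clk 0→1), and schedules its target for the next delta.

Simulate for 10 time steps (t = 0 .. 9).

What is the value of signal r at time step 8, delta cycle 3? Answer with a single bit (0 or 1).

1

[bits: p,r,q,u,clk]
t=0: Δ0=00000 Δ1=00001 Δ2=10001 Δ3=11111 Δ4=11101 | 4Δ
t=1: Δ0=11101 Δ1=11100 | 1Δ
t=2: Δ0=11100 Δ1=11101 Δ2=01101 Δ3=01011 Δ4=01001 Δ5=00001 | 5Δ
t=3: Δ0=00001 Δ1=00000 | 1Δ
t=4: Δ0=00000 Δ1=00001 Δ2=10001 Δ3=11111 Δ4=11101 | 4Δ
t=5: Δ0=11101 Δ1=11100 | 1Δ
t=6: Δ0=11100 Δ1=11101 Δ2=01101 Δ3=01011 Δ4=01001 Δ5=00001 | 5Δ
t=7: Δ0=00001 Δ1=00000 | 1Δ
t=8: Δ0=00000 Δ1=00001 Δ2=10001 Δ3=11111 Δ4=11101 | 4Δ
t=9: Δ0=11101 Δ1=11100 | 1Δ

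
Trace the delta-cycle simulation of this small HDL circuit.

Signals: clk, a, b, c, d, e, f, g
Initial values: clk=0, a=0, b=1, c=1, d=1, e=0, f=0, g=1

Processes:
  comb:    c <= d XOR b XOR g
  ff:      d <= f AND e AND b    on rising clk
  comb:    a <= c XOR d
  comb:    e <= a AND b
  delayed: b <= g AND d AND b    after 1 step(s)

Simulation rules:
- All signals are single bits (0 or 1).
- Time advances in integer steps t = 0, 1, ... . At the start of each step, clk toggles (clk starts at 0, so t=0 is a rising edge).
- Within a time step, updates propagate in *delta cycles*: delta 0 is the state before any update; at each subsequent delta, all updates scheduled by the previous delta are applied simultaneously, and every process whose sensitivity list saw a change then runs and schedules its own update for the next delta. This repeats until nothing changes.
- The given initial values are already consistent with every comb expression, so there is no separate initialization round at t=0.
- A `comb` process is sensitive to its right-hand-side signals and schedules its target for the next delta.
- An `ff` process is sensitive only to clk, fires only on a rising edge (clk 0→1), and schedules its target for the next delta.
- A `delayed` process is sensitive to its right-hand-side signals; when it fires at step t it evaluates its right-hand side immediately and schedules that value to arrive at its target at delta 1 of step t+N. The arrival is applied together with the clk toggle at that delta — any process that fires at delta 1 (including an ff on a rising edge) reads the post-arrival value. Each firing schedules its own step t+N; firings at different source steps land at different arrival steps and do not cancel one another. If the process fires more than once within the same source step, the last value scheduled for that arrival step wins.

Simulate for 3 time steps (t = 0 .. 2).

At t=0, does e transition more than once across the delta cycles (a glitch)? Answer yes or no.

yes

t0.Δ0 d=1 g=1 clk=0 b=1 e=0 a=0 c=1 f=0
t0.Δ1 d=1 g=1 clk=1 b=1 e=0 a=0 c=1 f=0
t0.Δ2 d=0 g=1 clk=1 b=1 e=0 a=0 c=1 f=0
t0.Δ3 d=0 g=1 clk=1 b=1 e=0 a=1 c=0 f=0
t0.Δ4 d=0 g=1 clk=1 b=1 e=1 a=0 c=0 f=0
t0.Δ5 d=0 g=1 clk=1 b=1 e=0 a=0 c=0 f=0
t1.Δ0 d=0 g=1 clk=1 b=1 e=0 a=0 c=0 f=0
t1.Δ1 d=0 g=1 clk=0 b=0 e=0 a=0 c=0 f=0
t1.Δ2 d=0 g=1 clk=0 b=0 e=0 a=0 c=1 f=0
t1.Δ3 d=0 g=1 clk=0 b=0 e=0 a=1 c=1 f=0
t2.Δ0 d=0 g=1 clk=0 b=0 e=0 a=1 c=1 f=0
t2.Δ1 d=0 g=1 clk=1 b=0 e=0 a=1 c=1 f=0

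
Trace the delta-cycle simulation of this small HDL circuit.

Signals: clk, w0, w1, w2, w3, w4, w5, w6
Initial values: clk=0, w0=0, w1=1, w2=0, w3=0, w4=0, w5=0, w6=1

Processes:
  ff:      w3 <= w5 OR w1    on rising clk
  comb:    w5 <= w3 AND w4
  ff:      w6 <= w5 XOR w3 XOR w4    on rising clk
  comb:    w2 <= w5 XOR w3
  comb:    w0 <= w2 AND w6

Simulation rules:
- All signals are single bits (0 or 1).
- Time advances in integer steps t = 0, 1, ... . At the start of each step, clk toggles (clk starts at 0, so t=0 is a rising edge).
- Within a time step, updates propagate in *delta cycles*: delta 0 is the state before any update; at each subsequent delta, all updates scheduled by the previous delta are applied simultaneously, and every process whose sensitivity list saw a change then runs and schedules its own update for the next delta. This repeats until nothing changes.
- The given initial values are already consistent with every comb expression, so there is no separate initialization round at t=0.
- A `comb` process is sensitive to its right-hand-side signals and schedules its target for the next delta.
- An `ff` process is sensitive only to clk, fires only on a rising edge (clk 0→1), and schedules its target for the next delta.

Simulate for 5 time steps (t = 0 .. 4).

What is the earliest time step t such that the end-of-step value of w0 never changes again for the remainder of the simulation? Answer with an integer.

t0.Δ0 w2=0 w0=0 w1=1 w6=1 w3=0 w5=0 w4=0 clk=0
t0.Δ1 w2=0 w0=0 w1=1 w6=1 w3=0 w5=0 w4=0 clk=1
t0.Δ2 w2=0 w0=0 w1=1 w6=0 w3=1 w5=0 w4=0 clk=1
t0.Δ3 w2=1 w0=0 w1=1 w6=0 w3=1 w5=0 w4=0 clk=1
t1.Δ0 w2=1 w0=0 w1=1 w6=0 w3=1 w5=0 w4=0 clk=1
t1.Δ1 w2=1 w0=0 w1=1 w6=0 w3=1 w5=0 w4=0 clk=0
t2.Δ0 w2=1 w0=0 w1=1 w6=0 w3=1 w5=0 w4=0 clk=0
t2.Δ1 w2=1 w0=0 w1=1 w6=0 w3=1 w5=0 w4=0 clk=1
t2.Δ2 w2=1 w0=0 w1=1 w6=1 w3=1 w5=0 w4=0 clk=1
t2.Δ3 w2=1 w0=1 w1=1 w6=1 w3=1 w5=0 w4=0 clk=1
t3.Δ0 w2=1 w0=1 w1=1 w6=1 w3=1 w5=0 w4=0 clk=1
t3.Δ1 w2=1 w0=1 w1=1 w6=1 w3=1 w5=0 w4=0 clk=0
t4.Δ0 w2=1 w0=1 w1=1 w6=1 w3=1 w5=0 w4=0 clk=0
t4.Δ1 w2=1 w0=1 w1=1 w6=1 w3=1 w5=0 w4=0 clk=1

2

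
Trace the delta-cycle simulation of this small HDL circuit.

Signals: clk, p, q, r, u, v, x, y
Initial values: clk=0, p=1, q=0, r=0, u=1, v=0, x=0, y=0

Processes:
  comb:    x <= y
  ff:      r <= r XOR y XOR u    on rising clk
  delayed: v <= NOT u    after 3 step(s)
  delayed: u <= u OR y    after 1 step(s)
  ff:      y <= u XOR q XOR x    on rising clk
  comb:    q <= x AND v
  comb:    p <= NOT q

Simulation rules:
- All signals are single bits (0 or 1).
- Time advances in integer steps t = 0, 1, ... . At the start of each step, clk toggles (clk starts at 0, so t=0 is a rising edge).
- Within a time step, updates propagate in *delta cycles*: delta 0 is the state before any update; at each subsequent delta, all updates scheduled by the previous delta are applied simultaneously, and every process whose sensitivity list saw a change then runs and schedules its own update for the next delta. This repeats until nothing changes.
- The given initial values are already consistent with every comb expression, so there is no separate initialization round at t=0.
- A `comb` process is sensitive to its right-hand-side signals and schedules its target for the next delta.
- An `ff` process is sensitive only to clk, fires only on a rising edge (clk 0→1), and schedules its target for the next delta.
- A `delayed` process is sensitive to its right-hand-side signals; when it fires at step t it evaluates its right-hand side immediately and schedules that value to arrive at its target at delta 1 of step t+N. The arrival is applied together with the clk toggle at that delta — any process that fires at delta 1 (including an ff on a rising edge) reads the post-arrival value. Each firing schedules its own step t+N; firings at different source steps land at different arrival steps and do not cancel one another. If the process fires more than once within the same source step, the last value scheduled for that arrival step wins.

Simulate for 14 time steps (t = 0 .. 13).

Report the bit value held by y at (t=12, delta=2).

1

t0.Δ0 x=0 clk=0 y=0 r=0 u=1 p=1 q=0 v=0
t0.Δ1 x=0 clk=1 y=0 r=0 u=1 p=1 q=0 v=0
t0.Δ2 x=0 clk=1 y=1 r=1 u=1 p=1 q=0 v=0
t0.Δ3 x=1 clk=1 y=1 r=1 u=1 p=1 q=0 v=0
t1.Δ0 x=1 clk=1 y=1 r=1 u=1 p=1 q=0 v=0
t1.Δ1 x=1 clk=0 y=1 r=1 u=1 p=1 q=0 v=0
t2.Δ0 x=1 clk=0 y=1 r=1 u=1 p=1 q=0 v=0
t2.Δ1 x=1 clk=1 y=1 r=1 u=1 p=1 q=0 v=0
t2.Δ2 x=1 clk=1 y=0 r=1 u=1 p=1 q=0 v=0
t2.Δ3 x=0 clk=1 y=0 r=1 u=1 p=1 q=0 v=0
t3.Δ0 x=0 clk=1 y=0 r=1 u=1 p=1 q=0 v=0
t3.Δ1 x=0 clk=0 y=0 r=1 u=1 p=1 q=0 v=0
t4.Δ0 x=0 clk=0 y=0 r=1 u=1 p=1 q=0 v=0
t4.Δ1 x=0 clk=1 y=0 r=1 u=1 p=1 q=0 v=0
t4.Δ2 x=0 clk=1 y=1 r=0 u=1 p=1 q=0 v=0
t4.Δ3 x=1 clk=1 y=1 r=0 u=1 p=1 q=0 v=0
t5.Δ0 x=1 clk=1 y=1 r=0 u=1 p=1 q=0 v=0
t5.Δ1 x=1 clk=0 y=1 r=0 u=1 p=1 q=0 v=0
t6.Δ0 x=1 clk=0 y=1 r=0 u=1 p=1 q=0 v=0
t6.Δ1 x=1 clk=1 y=1 r=0 u=1 p=1 q=0 v=0
t6.Δ2 x=1 clk=1 y=0 r=0 u=1 p=1 q=0 v=0
t6.Δ3 x=0 clk=1 y=0 r=0 u=1 p=1 q=0 v=0
t7.Δ0 x=0 clk=1 y=0 r=0 u=1 p=1 q=0 v=0
t7.Δ1 x=0 clk=0 y=0 r=0 u=1 p=1 q=0 v=0
t8.Δ0 x=0 clk=0 y=0 r=0 u=1 p=1 q=0 v=0
t8.Δ1 x=0 clk=1 y=0 r=0 u=1 p=1 q=0 v=0
t8.Δ2 x=0 clk=1 y=1 r=1 u=1 p=1 q=0 v=0
t8.Δ3 x=1 clk=1 y=1 r=1 u=1 p=1 q=0 v=0
t9.Δ0 x=1 clk=1 y=1 r=1 u=1 p=1 q=0 v=0
t9.Δ1 x=1 clk=0 y=1 r=1 u=1 p=1 q=0 v=0
t10.Δ0 x=1 clk=0 y=1 r=1 u=1 p=1 q=0 v=0
t10.Δ1 x=1 clk=1 y=1 r=1 u=1 p=1 q=0 v=0
t10.Δ2 x=1 clk=1 y=0 r=1 u=1 p=1 q=0 v=0
t10.Δ3 x=0 clk=1 y=0 r=1 u=1 p=1 q=0 v=0
t11.Δ0 x=0 clk=1 y=0 r=1 u=1 p=1 q=0 v=0
t11.Δ1 x=0 clk=0 y=0 r=1 u=1 p=1 q=0 v=0
t12.Δ0 x=0 clk=0 y=0 r=1 u=1 p=1 q=0 v=0
t12.Δ1 x=0 clk=1 y=0 r=1 u=1 p=1 q=0 v=0
t12.Δ2 x=0 clk=1 y=1 r=0 u=1 p=1 q=0 v=0
t12.Δ3 x=1 clk=1 y=1 r=0 u=1 p=1 q=0 v=0
t13.Δ0 x=1 clk=1 y=1 r=0 u=1 p=1 q=0 v=0
t13.Δ1 x=1 clk=0 y=1 r=0 u=1 p=1 q=0 v=0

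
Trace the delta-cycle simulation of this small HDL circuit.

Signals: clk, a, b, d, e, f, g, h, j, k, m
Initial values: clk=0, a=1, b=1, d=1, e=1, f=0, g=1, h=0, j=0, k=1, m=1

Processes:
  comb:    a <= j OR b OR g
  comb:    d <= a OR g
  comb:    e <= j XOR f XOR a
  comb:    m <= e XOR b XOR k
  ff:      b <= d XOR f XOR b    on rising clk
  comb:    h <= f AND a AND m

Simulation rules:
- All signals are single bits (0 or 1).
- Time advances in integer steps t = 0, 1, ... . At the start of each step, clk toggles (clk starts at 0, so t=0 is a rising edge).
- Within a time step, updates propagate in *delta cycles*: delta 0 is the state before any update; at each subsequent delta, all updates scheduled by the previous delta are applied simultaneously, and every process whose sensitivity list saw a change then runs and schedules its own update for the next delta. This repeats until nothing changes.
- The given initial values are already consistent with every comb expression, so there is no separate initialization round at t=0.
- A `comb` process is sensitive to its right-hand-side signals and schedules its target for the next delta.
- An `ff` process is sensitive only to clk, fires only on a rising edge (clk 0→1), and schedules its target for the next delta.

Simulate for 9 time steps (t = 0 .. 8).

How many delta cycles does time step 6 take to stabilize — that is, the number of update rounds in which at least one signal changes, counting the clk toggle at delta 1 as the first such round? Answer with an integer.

t=0 Δ0: h=0 clk=0 d=1 m=1 a=1 f=0 k=1 b=1 j=0 g=1 e=1
  Δ1: clk:0→1
  Δ2: b:1→0
  Δ3: m:1→0
  (3Δ to stable)
t=1 Δ0: h=0 clk=1 d=1 m=0 a=1 f=0 k=1 b=0 j=0 g=1 e=1
  Δ1: clk:1→0
  (1Δ to stable)
t=2 Δ0: h=0 clk=0 d=1 m=0 a=1 f=0 k=1 b=0 j=0 g=1 e=1
  Δ1: clk:0→1
  Δ2: b:0→1
  Δ3: m:0→1
  (3Δ to stable)
t=3 Δ0: h=0 clk=1 d=1 m=1 a=1 f=0 k=1 b=1 j=0 g=1 e=1
  Δ1: clk:1→0
  (1Δ to stable)
t=4 Δ0: h=0 clk=0 d=1 m=1 a=1 f=0 k=1 b=1 j=0 g=1 e=1
  Δ1: clk:0→1
  Δ2: b:1→0
  Δ3: m:1→0
  (3Δ to stable)
t=5 Δ0: h=0 clk=1 d=1 m=0 a=1 f=0 k=1 b=0 j=0 g=1 e=1
  Δ1: clk:1→0
  (1Δ to stable)
t=6 Δ0: h=0 clk=0 d=1 m=0 a=1 f=0 k=1 b=0 j=0 g=1 e=1
  Δ1: clk:0→1
  Δ2: b:0→1
  Δ3: m:0→1
  (3Δ to stable)
t=7 Δ0: h=0 clk=1 d=1 m=1 a=1 f=0 k=1 b=1 j=0 g=1 e=1
  Δ1: clk:1→0
  (1Δ to stable)
t=8 Δ0: h=0 clk=0 d=1 m=1 a=1 f=0 k=1 b=1 j=0 g=1 e=1
  Δ1: clk:0→1
  Δ2: b:1→0
  Δ3: m:1→0
  (3Δ to stable)

3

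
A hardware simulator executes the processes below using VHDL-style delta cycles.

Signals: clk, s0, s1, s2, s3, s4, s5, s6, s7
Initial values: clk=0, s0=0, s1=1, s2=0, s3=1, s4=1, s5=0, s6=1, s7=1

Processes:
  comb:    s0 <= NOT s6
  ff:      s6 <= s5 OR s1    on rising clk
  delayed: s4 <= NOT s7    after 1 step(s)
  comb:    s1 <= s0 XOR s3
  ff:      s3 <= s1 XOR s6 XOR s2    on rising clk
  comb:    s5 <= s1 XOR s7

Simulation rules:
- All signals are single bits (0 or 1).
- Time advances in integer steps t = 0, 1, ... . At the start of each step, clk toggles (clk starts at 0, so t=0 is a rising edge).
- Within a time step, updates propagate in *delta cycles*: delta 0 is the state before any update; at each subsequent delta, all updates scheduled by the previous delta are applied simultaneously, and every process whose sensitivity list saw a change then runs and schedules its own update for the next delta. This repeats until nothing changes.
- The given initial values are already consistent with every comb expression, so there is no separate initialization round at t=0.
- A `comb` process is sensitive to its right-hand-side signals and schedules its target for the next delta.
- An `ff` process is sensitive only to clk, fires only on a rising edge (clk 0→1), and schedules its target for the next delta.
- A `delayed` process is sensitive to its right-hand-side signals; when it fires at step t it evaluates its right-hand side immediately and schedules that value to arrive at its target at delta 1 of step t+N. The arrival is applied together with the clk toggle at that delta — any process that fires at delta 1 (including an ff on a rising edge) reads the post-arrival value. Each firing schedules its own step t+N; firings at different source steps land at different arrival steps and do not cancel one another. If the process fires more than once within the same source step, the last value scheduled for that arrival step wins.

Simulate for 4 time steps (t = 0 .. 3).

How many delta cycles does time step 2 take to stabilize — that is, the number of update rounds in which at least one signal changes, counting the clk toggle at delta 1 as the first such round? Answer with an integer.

4

[bits: s5,s1,s7,s0,s3,s2,s4,clk,s6]
t=0: Δ0=011010101 Δ1=011010111 Δ2=011000111 Δ3=001000111 Δ4=101000111 | 4Δ
t=1: Δ0=101000111 Δ1=101000101 | 1Δ
t=2: Δ0=101000101 Δ1=101000111 Δ2=101010111 Δ3=111010111 Δ4=011010111 | 4Δ
t=3: Δ0=011010111 Δ1=011010101 | 1Δ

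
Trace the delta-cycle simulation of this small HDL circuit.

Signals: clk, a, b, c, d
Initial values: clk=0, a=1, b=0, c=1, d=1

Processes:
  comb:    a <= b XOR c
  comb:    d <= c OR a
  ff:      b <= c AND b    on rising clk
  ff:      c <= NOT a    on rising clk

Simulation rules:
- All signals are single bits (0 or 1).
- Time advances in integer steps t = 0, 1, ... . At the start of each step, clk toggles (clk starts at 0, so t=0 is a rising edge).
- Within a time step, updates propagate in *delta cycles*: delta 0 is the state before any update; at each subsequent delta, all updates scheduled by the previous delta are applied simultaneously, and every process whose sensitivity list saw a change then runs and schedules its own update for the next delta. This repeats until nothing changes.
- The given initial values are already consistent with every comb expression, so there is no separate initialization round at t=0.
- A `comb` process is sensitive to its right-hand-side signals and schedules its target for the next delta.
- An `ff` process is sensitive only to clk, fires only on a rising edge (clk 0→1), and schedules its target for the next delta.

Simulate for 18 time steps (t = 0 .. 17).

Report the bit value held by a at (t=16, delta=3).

[bits: d,clk,b,c,a]
t=0: Δ0=10011 Δ1=11011 Δ2=11001 Δ3=11000 Δ4=01000 | 4Δ
t=1: Δ0=01000 Δ1=00000 | 1Δ
t=2: Δ0=00000 Δ1=01000 Δ2=01010 Δ3=11011 | 3Δ
t=3: Δ0=11011 Δ1=10011 | 1Δ
t=4: Δ0=10011 Δ1=11011 Δ2=11001 Δ3=11000 Δ4=01000 | 4Δ
t=5: Δ0=01000 Δ1=00000 | 1Δ
t=6: Δ0=00000 Δ1=01000 Δ2=01010 Δ3=11011 | 3Δ
t=7: Δ0=11011 Δ1=10011 | 1Δ
t=8: Δ0=10011 Δ1=11011 Δ2=11001 Δ3=11000 Δ4=01000 | 4Δ
t=9: Δ0=01000 Δ1=00000 | 1Δ
t=10: Δ0=00000 Δ1=01000 Δ2=01010 Δ3=11011 | 3Δ
t=11: Δ0=11011 Δ1=10011 | 1Δ
t=12: Δ0=10011 Δ1=11011 Δ2=11001 Δ3=11000 Δ4=01000 | 4Δ
t=13: Δ0=01000 Δ1=00000 | 1Δ
t=14: Δ0=00000 Δ1=01000 Δ2=01010 Δ3=11011 | 3Δ
t=15: Δ0=11011 Δ1=10011 | 1Δ
t=16: Δ0=10011 Δ1=11011 Δ2=11001 Δ3=11000 Δ4=01000 | 4Δ
t=17: Δ0=01000 Δ1=00000 | 1Δ

0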